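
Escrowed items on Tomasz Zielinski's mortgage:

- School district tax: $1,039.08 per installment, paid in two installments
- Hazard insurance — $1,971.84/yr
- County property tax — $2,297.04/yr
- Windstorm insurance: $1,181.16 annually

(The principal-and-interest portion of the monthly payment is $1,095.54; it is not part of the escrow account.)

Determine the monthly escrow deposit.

School district tax — $1,039.08 × 2 = $2,078.16/yr
Hazard insurance — $1,971.84/yr
County property tax — $2,297.04/yr
Windstorm insurance — $1,181.16/yr
Yearly total = $2,078.16 + $1,971.84 + $2,297.04 + $1,181.16 = $7,528.20
Monthly = $7,528.20 / 12 = $627.35

$627.35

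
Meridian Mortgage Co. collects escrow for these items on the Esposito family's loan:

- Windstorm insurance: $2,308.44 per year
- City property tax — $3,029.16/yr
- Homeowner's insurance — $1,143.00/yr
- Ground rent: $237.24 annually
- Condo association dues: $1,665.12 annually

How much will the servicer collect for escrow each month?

Windstorm insurance — $2,308.44 per year
City property tax — $3,029.16 per year
Homeowner's insurance — $1,143.00 per year
Ground rent — $237.24 per year
Condo association dues — $1,665.12 per year
Combined annual = $8,382.96
Base monthly escrow = $8,382.96 ÷ 12 = $698.58

$698.58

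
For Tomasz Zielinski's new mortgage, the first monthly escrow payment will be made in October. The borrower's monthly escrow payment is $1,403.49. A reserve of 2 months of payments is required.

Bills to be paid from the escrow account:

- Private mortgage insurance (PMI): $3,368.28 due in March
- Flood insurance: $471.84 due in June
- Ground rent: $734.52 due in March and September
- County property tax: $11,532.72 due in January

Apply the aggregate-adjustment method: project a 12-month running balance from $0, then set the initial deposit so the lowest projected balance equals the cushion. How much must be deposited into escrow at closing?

$10,021.56

Cushion = 2 × $1,403.49 = $2,806.98
Trial balance (start $0, +$1,403.49 each month, − disbursements):
  Oct: +$1,403.49 → $1,403.49
  Nov: +$1,403.49 → $2,806.98
  Dec: +$1,403.49 → $4,210.47
  Jan: +$1,403.49 − $11,532.72 → -$5,918.76
  Feb: +$1,403.49 → -$4,515.27
  Mar: +$1,403.49 − $4,102.80 → -$7,214.58
  Apr: +$1,403.49 → -$5,811.09
  May: +$1,403.49 → -$4,407.60
  Jun: +$1,403.49 − $471.84 → -$3,475.95
  Jul: +$1,403.49 → -$2,072.46
  Aug: +$1,403.49 → -$668.97
  Sep: +$1,403.49 − $734.52 → $0.00
Lowest trial balance = -$7,214.58 (Mar)
Initial deposit = cushion − low point = $2,806.98 − (-$7,214.58) = $10,021.56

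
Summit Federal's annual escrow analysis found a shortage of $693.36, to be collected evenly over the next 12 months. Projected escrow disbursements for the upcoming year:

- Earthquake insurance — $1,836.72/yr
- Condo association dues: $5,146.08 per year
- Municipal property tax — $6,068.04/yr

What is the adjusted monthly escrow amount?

$1,145.35

Earthquake insurance = $1,836.72 annually
Condo association dues = $5,146.08 annually
Municipal property tax = $6,068.04 annually
Combined annual = $13,050.84
Monthly = $13,050.84 / 12 = $1,087.57
Shortage spread = $693.36 ÷ 12 = $57.78/mo
Adjusted monthly = $1,087.57 + $57.78 = $1,145.35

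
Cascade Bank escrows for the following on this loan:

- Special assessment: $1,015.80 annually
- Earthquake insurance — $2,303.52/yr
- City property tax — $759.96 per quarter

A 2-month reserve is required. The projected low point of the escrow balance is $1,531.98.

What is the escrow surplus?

Special assessment — $1,015.80/yr
Earthquake insurance — $2,303.52/yr
City property tax — $759.96 × 4 = $3,039.84/yr
Combined annual = $1,015.80 + $2,303.52 + $3,039.84 = $6,359.16
Monthly = $6,359.16 ÷ 12 = $529.93
Required cushion = 2 × $529.93 = $1,059.86
Surplus = $1,531.98 − $1,059.86 = $472.12

$472.12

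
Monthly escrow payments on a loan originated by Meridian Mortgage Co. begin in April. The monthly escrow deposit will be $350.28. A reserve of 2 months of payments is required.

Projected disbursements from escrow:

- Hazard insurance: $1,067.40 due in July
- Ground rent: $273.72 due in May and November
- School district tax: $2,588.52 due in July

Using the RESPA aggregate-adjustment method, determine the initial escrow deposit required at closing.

$3,229.08

Cushion = 2 × $350.28 = $700.56
Trial balance (start $0, +$350.28 each month, − disbursements):
  Apr: +$350.28 → $350.28
  May: +$350.28 − $273.72 → $426.84
  Jun: +$350.28 → $777.12
  Jul: +$350.28 − $3,655.92 → -$2,528.52
  Aug: +$350.28 → -$2,178.24
  Sep: +$350.28 → -$1,827.96
  Oct: +$350.28 → -$1,477.68
  Nov: +$350.28 − $273.72 → -$1,401.12
  Dec: +$350.28 → -$1,050.84
  Jan: +$350.28 → -$700.56
  Feb: +$350.28 → -$350.28
  Mar: +$350.28 → $0.00
Lowest trial balance = -$2,528.52 (Jul)
Initial deposit = cushion − low point = $700.56 − (-$2,528.52) = $3,229.08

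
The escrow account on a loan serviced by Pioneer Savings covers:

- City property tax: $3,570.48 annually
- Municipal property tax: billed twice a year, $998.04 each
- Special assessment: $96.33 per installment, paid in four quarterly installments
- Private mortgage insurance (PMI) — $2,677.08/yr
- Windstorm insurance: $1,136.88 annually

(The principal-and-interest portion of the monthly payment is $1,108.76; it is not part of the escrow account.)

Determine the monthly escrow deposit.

$813.82

City property tax = $3,570.48 annually
Municipal property tax = $998.04 × 2 = $1,996.08 annually
Special assessment = $96.33 × 4 = $385.32 annually
Private mortgage insurance (PMI) = $2,677.08 annually
Windstorm insurance = $1,136.88 annually
Yearly total = $9,765.84
Per month = $9,765.84 ÷ 12 = $813.82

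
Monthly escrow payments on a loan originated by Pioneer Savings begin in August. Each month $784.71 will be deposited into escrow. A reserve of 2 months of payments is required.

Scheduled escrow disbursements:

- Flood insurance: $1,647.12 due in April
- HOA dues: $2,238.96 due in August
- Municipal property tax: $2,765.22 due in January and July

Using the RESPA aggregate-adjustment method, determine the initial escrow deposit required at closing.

$3,023.67

Cushion = 2 × $784.71 = $1,569.42
Trial balance (start $0, +$784.71 each month, − disbursements):
  Aug: +$784.71 − $2,238.96 → -$1,454.25
  Sep: +$784.71 → -$669.54
  Oct: +$784.71 → $115.17
  Nov: +$784.71 → $899.88
  Dec: +$784.71 → $1,684.59
  Jan: +$784.71 − $2,765.22 → -$295.92
  Feb: +$784.71 → $488.79
  Mar: +$784.71 → $1,273.50
  Apr: +$784.71 − $1,647.12 → $411.09
  May: +$784.71 → $1,195.80
  Jun: +$784.71 → $1,980.51
  Jul: +$784.71 − $2,765.22 → $0.00
Lowest trial balance = -$1,454.25 (Aug)
Initial deposit = cushion − low point = $1,569.42 − (-$1,454.25) = $3,023.67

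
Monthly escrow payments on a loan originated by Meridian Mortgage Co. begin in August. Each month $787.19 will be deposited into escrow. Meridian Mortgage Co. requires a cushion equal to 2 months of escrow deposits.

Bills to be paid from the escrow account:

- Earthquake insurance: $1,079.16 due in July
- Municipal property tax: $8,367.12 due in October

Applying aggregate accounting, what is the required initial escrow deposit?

Cushion = 2 × $787.19 = $1,574.38
Trial balance (start $0, +$787.19 each month, − disbursements):
  Aug: +$787.19 → $787.19
  Sep: +$787.19 → $1,574.38
  Oct: +$787.19 − $8,367.12 → -$6,005.55
  Nov: +$787.19 → -$5,218.36
  Dec: +$787.19 → -$4,431.17
  Jan: +$787.19 → -$3,643.98
  Feb: +$787.19 → -$2,856.79
  Mar: +$787.19 → -$2,069.60
  Apr: +$787.19 → -$1,282.41
  May: +$787.19 → -$495.22
  Jun: +$787.19 → $291.97
  Jul: +$787.19 − $1,079.16 → $0.00
Lowest trial balance = -$6,005.55 (Oct)
Initial deposit = cushion − low point = $1,574.38 − (-$6,005.55) = $7,579.93

$7,579.93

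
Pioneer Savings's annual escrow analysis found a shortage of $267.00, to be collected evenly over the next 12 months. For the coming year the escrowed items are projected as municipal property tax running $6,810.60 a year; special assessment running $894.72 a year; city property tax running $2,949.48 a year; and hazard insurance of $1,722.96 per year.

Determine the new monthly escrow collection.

$1,053.73

Municipal property tax = $6,810.60/yr
Special assessment = $894.72/yr
City property tax = $2,949.48/yr
Hazard insurance = $1,722.96/yr
Yearly total = $6,810.60 + $894.72 + $2,949.48 + $1,722.96 = $12,377.76
Per month = $12,377.76 ÷ 12 = $1,031.48
Monthly shortage recovery: $267.00 ÷ 12 = $22.25
New monthly escrow = $1,031.48 + $22.25 = $1,053.73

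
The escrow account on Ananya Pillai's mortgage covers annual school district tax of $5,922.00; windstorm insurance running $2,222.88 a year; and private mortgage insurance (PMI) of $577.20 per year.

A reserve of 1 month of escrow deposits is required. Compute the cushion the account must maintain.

School district tax = $5,922.00 annually
Windstorm insurance = $2,222.88 annually
Private mortgage insurance (PMI) = $577.20 annually
Yearly total = $5,922.00 + $2,222.88 + $577.20 = $8,722.08
Monthly = $8,722.08 ÷ 12 = $726.84
Reserve = 1 × $726.84 = $726.84

$726.84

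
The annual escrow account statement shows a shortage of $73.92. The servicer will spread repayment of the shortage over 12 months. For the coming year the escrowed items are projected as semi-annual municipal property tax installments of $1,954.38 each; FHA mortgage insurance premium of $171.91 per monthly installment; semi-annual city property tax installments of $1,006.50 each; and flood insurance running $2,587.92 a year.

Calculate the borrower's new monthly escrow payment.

$887.21

Municipal property tax — $1,954.38 × 2 = $3,908.76/yr
FHA mortgage insurance premium — $171.91 × 12 = $2,062.92/yr
City property tax — $1,006.50 × 2 = $2,013.00/yr
Flood insurance — $2,587.92/yr
Yearly total = $3,908.76 + $2,062.92 + $2,013.00 + $2,587.92 = $10,572.60
Monthly escrow = $10,572.60 ÷ 12 = $881.05
Shortage per month = $73.92 ÷ 12 = $6.16
Adjusted monthly = $881.05 + $6.16 = $887.21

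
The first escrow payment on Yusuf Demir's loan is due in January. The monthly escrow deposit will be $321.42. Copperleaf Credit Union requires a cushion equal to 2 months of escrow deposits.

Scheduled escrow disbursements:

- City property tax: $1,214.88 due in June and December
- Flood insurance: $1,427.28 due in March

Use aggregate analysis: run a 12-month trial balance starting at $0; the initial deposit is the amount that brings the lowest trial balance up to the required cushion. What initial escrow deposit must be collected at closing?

Cushion = 2 × $321.42 = $642.84
Trial balance (start $0, +$321.42 each month, − disbursements):
  Jan: +$321.42 → $321.42
  Feb: +$321.42 → $642.84
  Mar: +$321.42 − $1,427.28 → -$463.02
  Apr: +$321.42 → -$141.60
  May: +$321.42 → $179.82
  Jun: +$321.42 − $1,214.88 → -$713.64
  Jul: +$321.42 → -$392.22
  Aug: +$321.42 → -$70.80
  Sep: +$321.42 → $250.62
  Oct: +$321.42 → $572.04
  Nov: +$321.42 → $893.46
  Dec: +$321.42 − $1,214.88 → $0.00
Lowest trial balance = -$713.64 (Jun)
Initial deposit = cushion − low point = $642.84 − (-$713.64) = $1,356.48

$1,356.48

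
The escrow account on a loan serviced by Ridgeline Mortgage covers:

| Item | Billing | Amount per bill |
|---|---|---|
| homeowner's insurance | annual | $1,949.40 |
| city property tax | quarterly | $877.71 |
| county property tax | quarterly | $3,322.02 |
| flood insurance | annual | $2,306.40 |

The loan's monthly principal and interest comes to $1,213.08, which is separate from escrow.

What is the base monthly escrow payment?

Homeowner's insurance = $1,949.40 annually
City property tax = $877.71 × 4 = $3,510.84 annually
County property tax = $3,322.02 × 4 = $13,288.08 annually
Flood insurance = $2,306.40 annually
Total per year = $21,054.72
Base monthly escrow = $21,054.72 / 12 = $1,754.56

$1,754.56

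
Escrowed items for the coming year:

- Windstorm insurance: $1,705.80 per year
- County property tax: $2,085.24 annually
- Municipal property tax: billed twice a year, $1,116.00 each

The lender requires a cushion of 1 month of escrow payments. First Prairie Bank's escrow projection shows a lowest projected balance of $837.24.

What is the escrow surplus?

Windstorm insurance: $1,705.80 per year
County property tax: $2,085.24 per year
Municipal property tax: $1,116.00 × 2 = $2,232.00 per year
Total per year = $6,023.04
Per month = $6,023.04 / 12 = $501.92
Cushion = 1 × $501.92 = $501.92
Surplus = $837.24 − $501.92 = $335.32

$335.32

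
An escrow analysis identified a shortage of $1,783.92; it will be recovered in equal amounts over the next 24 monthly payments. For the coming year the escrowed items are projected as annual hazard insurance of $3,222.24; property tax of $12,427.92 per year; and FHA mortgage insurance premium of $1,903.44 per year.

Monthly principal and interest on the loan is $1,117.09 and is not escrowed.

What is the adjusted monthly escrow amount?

Hazard insurance = $3,222.24/yr
Property tax = $12,427.92/yr
FHA mortgage insurance premium = $1,903.44/yr
Combined annual = $3,222.24 + $12,427.92 + $1,903.44 = $17,553.60
Base monthly escrow = $17,553.60 ÷ 12 = $1,462.80
Monthly shortage recovery: $1,783.92 ÷ 24 = $74.33
Adjusted monthly = $1,462.80 + $74.33 = $1,537.13

$1,537.13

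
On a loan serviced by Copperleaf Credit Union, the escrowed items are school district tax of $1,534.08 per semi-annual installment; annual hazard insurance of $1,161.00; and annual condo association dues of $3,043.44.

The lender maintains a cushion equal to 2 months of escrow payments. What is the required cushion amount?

$1,212.10

School district tax = $1,534.08 × 2 = $3,068.16
Hazard insurance = $1,161.00
Condo association dues = $3,043.44
Total per year = $3,068.16 + $1,161.00 + $3,043.44 = $7,272.60
Monthly = $7,272.60 ÷ 12 = $606.05
Required cushion = 2 × $606.05 = $1,212.10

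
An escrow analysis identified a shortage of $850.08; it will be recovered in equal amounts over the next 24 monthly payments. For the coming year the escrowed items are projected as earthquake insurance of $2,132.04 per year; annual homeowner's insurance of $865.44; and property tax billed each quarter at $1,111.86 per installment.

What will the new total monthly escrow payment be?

$655.83

Earthquake insurance: $2,132.04 annually
Homeowner's insurance: $865.44 annually
Property tax: $1,111.86 × 4 = $4,447.44 annually
Annual escrow total = $2,132.04 + $865.44 + $4,447.44 = $7,444.92
Base monthly escrow = $7,444.92 ÷ 12 = $620.41
Monthly shortage recovery: $850.08 / 24 = $35.42
New monthly escrow = $620.41 + $35.42 = $655.83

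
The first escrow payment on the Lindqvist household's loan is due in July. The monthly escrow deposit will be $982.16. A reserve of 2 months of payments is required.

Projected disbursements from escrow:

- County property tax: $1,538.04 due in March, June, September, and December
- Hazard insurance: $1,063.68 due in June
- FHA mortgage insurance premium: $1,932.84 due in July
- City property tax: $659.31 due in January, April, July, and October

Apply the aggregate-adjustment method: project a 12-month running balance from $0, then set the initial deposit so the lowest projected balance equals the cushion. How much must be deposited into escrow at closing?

$3,574.31

Cushion = 2 × $982.16 = $1,964.32
Trial balance (start $0, +$982.16 each month, − disbursements):
  Jul: +$982.16 − $2,592.15 → -$1,609.99
  Aug: +$982.16 → -$627.83
  Sep: +$982.16 − $1,538.04 → -$1,183.71
  Oct: +$982.16 − $659.31 → -$860.86
  Nov: +$982.16 → $121.30
  Dec: +$982.16 − $1,538.04 → -$434.58
  Jan: +$982.16 − $659.31 → -$111.73
  Feb: +$982.16 → $870.43
  Mar: +$982.16 − $1,538.04 → $314.55
  Apr: +$982.16 − $659.31 → $637.40
  May: +$982.16 → $1,619.56
  Jun: +$982.16 − $2,601.72 → $0.00
Lowest trial balance = -$1,609.99 (Jul)
Initial deposit = cushion − low point = $1,964.32 − (-$1,609.99) = $3,574.31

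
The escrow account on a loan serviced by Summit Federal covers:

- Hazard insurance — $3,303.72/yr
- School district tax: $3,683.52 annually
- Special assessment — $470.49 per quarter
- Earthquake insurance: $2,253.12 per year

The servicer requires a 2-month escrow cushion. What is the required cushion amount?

$1,853.72

Hazard insurance = $3,303.72/yr
School district tax = $3,683.52/yr
Special assessment = $470.49 × 4 = $1,881.96/yr
Earthquake insurance = $2,253.12/yr
Total annual escrow = $3,303.72 + $3,683.52 + $1,881.96 + $2,253.12 = $11,122.32
Monthly escrow = $11,122.32 / 12 = $926.86
Cushion = 2 × $926.86 = $1,853.72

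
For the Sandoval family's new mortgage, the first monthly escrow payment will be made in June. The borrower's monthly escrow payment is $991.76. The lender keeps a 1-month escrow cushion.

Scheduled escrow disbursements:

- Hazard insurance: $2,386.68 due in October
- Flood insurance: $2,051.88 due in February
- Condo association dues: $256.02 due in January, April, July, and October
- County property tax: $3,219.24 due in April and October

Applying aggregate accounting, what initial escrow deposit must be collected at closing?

$2,150.92

Cushion = 1 × $991.76 = $991.76
Trial balance (start $0, +$991.76 each month, − disbursements):
  Jun: +$991.76 → $991.76
  Jul: +$991.76 − $256.02 → $1,727.50
  Aug: +$991.76 → $2,719.26
  Sep: +$991.76 → $3,711.02
  Oct: +$991.76 − $5,861.94 → -$1,159.16
  Nov: +$991.76 → -$167.40
  Dec: +$991.76 → $824.36
  Jan: +$991.76 − $256.02 → $1,560.10
  Feb: +$991.76 − $2,051.88 → $499.98
  Mar: +$991.76 → $1,491.74
  Apr: +$991.76 − $3,475.26 → -$991.76
  May: +$991.76 → $0.00
Lowest trial balance = -$1,159.16 (Oct)
Initial deposit = cushion − low point = $991.76 − (-$1,159.16) = $2,150.92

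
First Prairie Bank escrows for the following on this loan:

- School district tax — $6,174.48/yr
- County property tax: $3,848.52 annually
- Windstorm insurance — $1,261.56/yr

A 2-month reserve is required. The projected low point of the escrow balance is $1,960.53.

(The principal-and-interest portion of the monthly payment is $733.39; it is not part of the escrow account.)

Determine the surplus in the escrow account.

School district tax: $6,174.48
County property tax: $3,848.52
Windstorm insurance: $1,261.56
Total annual escrow = $11,284.56
Monthly = $11,284.56 ÷ 12 = $940.38
Required cushion = 2 × $940.38 = $1,880.76
Excess over cushion: $1,960.53 − $1,880.76 = $79.77

$79.77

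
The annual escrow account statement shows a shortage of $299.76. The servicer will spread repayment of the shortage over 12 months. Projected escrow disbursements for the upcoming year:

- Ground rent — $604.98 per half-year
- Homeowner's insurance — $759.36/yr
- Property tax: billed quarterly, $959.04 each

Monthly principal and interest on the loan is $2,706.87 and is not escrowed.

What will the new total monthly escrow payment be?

Ground rent: $604.98 × 2 = $1,209.96 annually
Homeowner's insurance: $759.36 annually
Property tax: $959.04 × 4 = $3,836.16 annually
Combined annual = $1,209.96 + $759.36 + $3,836.16 = $5,805.48
Monthly = $5,805.48 ÷ 12 = $483.79
Shortage spread = $299.76 / 12 = $24.98/mo
Adjusted monthly = $483.79 + $24.98 = $508.77

$508.77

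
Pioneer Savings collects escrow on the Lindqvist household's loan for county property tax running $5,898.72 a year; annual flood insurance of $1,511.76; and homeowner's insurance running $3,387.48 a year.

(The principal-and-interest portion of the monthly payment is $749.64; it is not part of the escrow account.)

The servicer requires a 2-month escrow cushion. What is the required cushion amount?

$1,799.66

County property tax = $5,898.72
Flood insurance = $1,511.76
Homeowner's insurance = $3,387.48
Annual escrow total = $10,797.96
Per month = $10,797.96 / 12 = $899.83
Required cushion = 2 × $899.83 = $1,799.66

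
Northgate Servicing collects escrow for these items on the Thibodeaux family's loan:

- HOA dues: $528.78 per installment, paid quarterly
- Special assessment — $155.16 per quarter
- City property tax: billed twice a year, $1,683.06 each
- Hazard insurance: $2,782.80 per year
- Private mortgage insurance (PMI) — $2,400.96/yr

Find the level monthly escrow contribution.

HOA dues — $528.78 × 4 = $2,115.12 per year
Special assessment — $155.16 × 4 = $620.64 per year
City property tax — $1,683.06 × 2 = $3,366.12 per year
Hazard insurance — $2,782.80 per year
Private mortgage insurance (PMI) — $2,400.96 per year
Total per year = $11,285.64
Per month = $11,285.64 / 12 = $940.47

$940.47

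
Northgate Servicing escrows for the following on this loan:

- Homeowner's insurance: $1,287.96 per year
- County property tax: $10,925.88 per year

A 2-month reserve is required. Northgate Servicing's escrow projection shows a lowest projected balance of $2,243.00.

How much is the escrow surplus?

Homeowner's insurance — $1,287.96
County property tax — $10,925.88
Combined annual = $12,213.84
Monthly = $12,213.84 / 12 = $1,017.82
Required reserve = 2 × $1,017.82 = $2,035.64
Surplus = $2,243.00 − $2,035.64 = $207.36

$207.36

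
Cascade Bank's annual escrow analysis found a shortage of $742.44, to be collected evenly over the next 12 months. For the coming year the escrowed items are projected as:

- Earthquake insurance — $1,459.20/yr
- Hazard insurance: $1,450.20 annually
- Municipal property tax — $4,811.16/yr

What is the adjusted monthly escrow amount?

$705.25

Earthquake insurance — $1,459.20 annually
Hazard insurance — $1,450.20 annually
Municipal property tax — $4,811.16 annually
Total per year = $1,459.20 + $1,450.20 + $4,811.16 = $7,720.56
Monthly = $7,720.56 / 12 = $643.38
Shortage spread = $742.44 / 12 = $61.87/mo
Adjusted monthly = $643.38 + $61.87 = $705.25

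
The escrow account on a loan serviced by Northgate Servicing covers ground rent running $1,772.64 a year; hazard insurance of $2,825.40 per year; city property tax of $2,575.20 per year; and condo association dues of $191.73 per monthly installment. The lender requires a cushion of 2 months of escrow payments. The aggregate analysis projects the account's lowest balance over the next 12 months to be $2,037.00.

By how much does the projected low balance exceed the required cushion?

Ground rent — $1,772.64/yr
Hazard insurance — $2,825.40/yr
City property tax — $2,575.20/yr
Condo association dues — $191.73 × 12 = $2,300.76/yr
Combined annual = $1,772.64 + $2,825.40 + $2,575.20 + $2,300.76 = $9,474.00
Base monthly escrow = $9,474.00 ÷ 12 = $789.50
Required reserve = 2 × $789.50 = $1,579.00
Excess over cushion: $2,037.00 − $1,579.00 = $458.00

$458.00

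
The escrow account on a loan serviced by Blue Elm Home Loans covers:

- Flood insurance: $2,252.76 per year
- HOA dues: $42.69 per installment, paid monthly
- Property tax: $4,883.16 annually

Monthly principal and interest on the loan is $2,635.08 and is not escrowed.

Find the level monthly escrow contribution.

$637.35

Flood insurance: $2,252.76 annually
HOA dues: $42.69 × 12 = $512.28 annually
Property tax: $4,883.16 annually
Total annual escrow = $2,252.76 + $512.28 + $4,883.16 = $7,648.20
Per month = $7,648.20 ÷ 12 = $637.35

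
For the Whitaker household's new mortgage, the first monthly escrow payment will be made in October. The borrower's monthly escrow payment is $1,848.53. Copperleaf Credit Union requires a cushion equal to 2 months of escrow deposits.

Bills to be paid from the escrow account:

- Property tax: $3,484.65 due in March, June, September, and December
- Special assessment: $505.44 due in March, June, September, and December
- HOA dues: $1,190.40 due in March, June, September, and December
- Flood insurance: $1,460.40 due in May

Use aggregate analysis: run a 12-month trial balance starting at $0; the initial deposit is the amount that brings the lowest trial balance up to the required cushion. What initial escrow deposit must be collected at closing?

$4,062.16

Cushion = 2 × $1,848.53 = $3,697.06
Trial balance (start $0, +$1,848.53 each month, − disbursements):
  Oct: +$1,848.53 → $1,848.53
  Nov: +$1,848.53 → $3,697.06
  Dec: +$1,848.53 − $5,180.49 → $365.10
  Jan: +$1,848.53 → $2,213.63
  Feb: +$1,848.53 → $4,062.16
  Mar: +$1,848.53 − $5,180.49 → $730.20
  Apr: +$1,848.53 → $2,578.73
  May: +$1,848.53 − $1,460.40 → $2,966.86
  Jun: +$1,848.53 − $5,180.49 → -$365.10
  Jul: +$1,848.53 → $1,483.43
  Aug: +$1,848.53 → $3,331.96
  Sep: +$1,848.53 − $5,180.49 → $0.00
Lowest trial balance = -$365.10 (Jun)
Initial deposit = cushion − low point = $3,697.06 − (-$365.10) = $4,062.16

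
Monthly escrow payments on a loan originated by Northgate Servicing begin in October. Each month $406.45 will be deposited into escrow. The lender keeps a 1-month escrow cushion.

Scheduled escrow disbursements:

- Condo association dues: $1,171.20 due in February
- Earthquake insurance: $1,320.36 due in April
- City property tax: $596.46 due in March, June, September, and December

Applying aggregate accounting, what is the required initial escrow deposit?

Cushion = 1 × $406.45 = $406.45
Trial balance (start $0, +$406.45 each month, − disbursements):
  Oct: +$406.45 → $406.45
  Nov: +$406.45 → $812.90
  Dec: +$406.45 − $596.46 → $622.89
  Jan: +$406.45 → $1,029.34
  Feb: +$406.45 − $1,171.20 → $264.59
  Mar: +$406.45 − $596.46 → $74.58
  Apr: +$406.45 − $1,320.36 → -$839.33
  May: +$406.45 → -$432.88
  Jun: +$406.45 − $596.46 → -$622.89
  Jul: +$406.45 → -$216.44
  Aug: +$406.45 → $190.01
  Sep: +$406.45 − $596.46 → $0.00
Lowest trial balance = -$839.33 (Apr)
Initial deposit = cushion − low point = $406.45 − (-$839.33) = $1,245.78

$1,245.78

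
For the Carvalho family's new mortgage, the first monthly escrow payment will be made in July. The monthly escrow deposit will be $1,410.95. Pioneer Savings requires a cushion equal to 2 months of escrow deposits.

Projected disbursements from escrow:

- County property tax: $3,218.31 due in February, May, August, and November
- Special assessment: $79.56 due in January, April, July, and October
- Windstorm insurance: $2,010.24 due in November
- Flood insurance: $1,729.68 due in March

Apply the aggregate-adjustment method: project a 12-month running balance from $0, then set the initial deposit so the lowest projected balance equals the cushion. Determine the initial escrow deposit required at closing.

Cushion = 2 × $1,410.95 = $2,821.90
Trial balance (start $0, +$1,410.95 each month, − disbursements):
  Jul: +$1,410.95 − $79.56 → $1,331.39
  Aug: +$1,410.95 − $3,218.31 → -$475.97
  Sep: +$1,410.95 → $934.98
  Oct: +$1,410.95 − $79.56 → $2,266.37
  Nov: +$1,410.95 − $5,228.55 → -$1,551.23
  Dec: +$1,410.95 → -$140.28
  Jan: +$1,410.95 − $79.56 → $1,191.11
  Feb: +$1,410.95 − $3,218.31 → -$616.25
  Mar: +$1,410.95 − $1,729.68 → -$934.98
  Apr: +$1,410.95 − $79.56 → $396.41
  May: +$1,410.95 − $3,218.31 → -$1,410.95
  Jun: +$1,410.95 → $0.00
Lowest trial balance = -$1,551.23 (Nov)
Initial deposit = cushion − low point = $2,821.90 − (-$1,551.23) = $4,373.13

$4,373.13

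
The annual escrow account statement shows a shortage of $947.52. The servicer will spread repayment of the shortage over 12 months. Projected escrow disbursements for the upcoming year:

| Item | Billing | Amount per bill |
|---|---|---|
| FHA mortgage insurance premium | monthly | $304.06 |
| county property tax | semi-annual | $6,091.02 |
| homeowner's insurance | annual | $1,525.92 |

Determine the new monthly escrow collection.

FHA mortgage insurance premium = $304.06 × 12 = $3,648.72/yr
County property tax = $6,091.02 × 2 = $12,182.04/yr
Homeowner's insurance = $1,525.92/yr
Total per year = $17,356.68
Per month = $17,356.68 ÷ 12 = $1,446.39
Monthly shortage recovery: $947.52 ÷ 12 = $78.96
Adjusted monthly = $1,446.39 + $78.96 = $1,525.35

$1,525.35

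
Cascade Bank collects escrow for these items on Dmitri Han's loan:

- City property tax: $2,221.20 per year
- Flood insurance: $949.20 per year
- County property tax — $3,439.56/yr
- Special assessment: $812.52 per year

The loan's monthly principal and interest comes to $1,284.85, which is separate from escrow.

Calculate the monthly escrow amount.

City property tax — $2,221.20/yr
Flood insurance — $949.20/yr
County property tax — $3,439.56/yr
Special assessment — $812.52/yr
Combined annual = $7,422.48
Monthly = $7,422.48 ÷ 12 = $618.54

$618.54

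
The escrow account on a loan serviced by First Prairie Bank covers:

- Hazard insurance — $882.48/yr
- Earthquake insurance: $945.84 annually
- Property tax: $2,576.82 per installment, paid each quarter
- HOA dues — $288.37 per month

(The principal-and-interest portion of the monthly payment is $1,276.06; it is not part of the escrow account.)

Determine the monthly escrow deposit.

$1,299.67

Hazard insurance — $882.48
Earthquake insurance — $945.84
Property tax — $2,576.82 × 4 = $10,307.28
HOA dues — $288.37 × 12 = $3,460.44
Annual escrow total = $882.48 + $945.84 + $10,307.28 + $3,460.44 = $15,596.04
Monthly escrow = $15,596.04 ÷ 12 = $1,299.67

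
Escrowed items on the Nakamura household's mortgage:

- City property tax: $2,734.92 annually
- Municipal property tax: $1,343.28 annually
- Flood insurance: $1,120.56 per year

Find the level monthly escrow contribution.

$433.23

City property tax — $2,734.92 annually
Municipal property tax — $1,343.28 annually
Flood insurance — $1,120.56 annually
Yearly total = $2,734.92 + $1,343.28 + $1,120.56 = $5,198.76
Monthly = $5,198.76 ÷ 12 = $433.23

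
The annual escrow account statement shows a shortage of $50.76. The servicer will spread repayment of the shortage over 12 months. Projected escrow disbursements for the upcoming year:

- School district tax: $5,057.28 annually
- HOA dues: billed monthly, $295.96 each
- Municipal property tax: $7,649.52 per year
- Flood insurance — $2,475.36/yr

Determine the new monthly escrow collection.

$1,565.37

School district tax — $5,057.28 per year
HOA dues — $295.96 × 12 = $3,551.52 per year
Municipal property tax — $7,649.52 per year
Flood insurance — $2,475.36 per year
Total annual escrow = $5,057.28 + $3,551.52 + $7,649.52 + $2,475.36 = $18,733.68
Monthly = $18,733.68 / 12 = $1,561.14
Shortage per month = $50.76 / 12 = $4.23
New monthly escrow = $1,561.14 + $4.23 = $1,565.37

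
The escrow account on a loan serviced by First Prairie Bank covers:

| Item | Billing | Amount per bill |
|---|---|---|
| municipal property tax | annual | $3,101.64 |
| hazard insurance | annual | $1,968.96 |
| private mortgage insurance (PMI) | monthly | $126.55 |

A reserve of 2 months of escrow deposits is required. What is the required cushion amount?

$1,098.20

Municipal property tax: $3,101.64 per year
Hazard insurance: $1,968.96 per year
Private mortgage insurance (PMI): $126.55 × 12 = $1,518.60 per year
Total per year = $6,589.20
Per month = $6,589.20 ÷ 12 = $549.10
Cushion = 2 × $549.10 = $1,098.20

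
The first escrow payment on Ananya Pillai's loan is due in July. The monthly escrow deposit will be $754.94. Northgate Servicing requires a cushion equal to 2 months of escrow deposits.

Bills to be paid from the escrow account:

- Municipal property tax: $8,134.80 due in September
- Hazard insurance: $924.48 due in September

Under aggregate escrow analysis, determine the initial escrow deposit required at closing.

$8,304.34

Cushion = 2 × $754.94 = $1,509.88
Trial balance (start $0, +$754.94 each month, − disbursements):
  Jul: +$754.94 → $754.94
  Aug: +$754.94 → $1,509.88
  Sep: +$754.94 − $9,059.28 → -$6,794.46
  Oct: +$754.94 → -$6,039.52
  Nov: +$754.94 → -$5,284.58
  Dec: +$754.94 → -$4,529.64
  Jan: +$754.94 → -$3,774.70
  Feb: +$754.94 → -$3,019.76
  Mar: +$754.94 → -$2,264.82
  Apr: +$754.94 → -$1,509.88
  May: +$754.94 → -$754.94
  Jun: +$754.94 → $0.00
Lowest trial balance = -$6,794.46 (Sep)
Initial deposit = cushion − low point = $1,509.88 − (-$6,794.46) = $8,304.34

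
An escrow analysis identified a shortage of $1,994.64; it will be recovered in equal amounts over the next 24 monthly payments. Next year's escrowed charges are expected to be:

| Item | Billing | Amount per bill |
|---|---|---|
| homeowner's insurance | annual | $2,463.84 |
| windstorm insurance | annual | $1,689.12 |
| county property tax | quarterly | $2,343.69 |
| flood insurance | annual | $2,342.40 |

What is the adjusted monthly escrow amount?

$1,405.62

Homeowner's insurance = $2,463.84
Windstorm insurance = $1,689.12
County property tax = $2,343.69 × 4 = $9,374.76
Flood insurance = $2,342.40
Total per year = $2,463.84 + $1,689.12 + $9,374.76 + $2,342.40 = $15,870.12
Base monthly escrow = $15,870.12 ÷ 12 = $1,322.51
Shortage spread = $1,994.64 ÷ 24 = $83.11/mo
Adjusted monthly = $1,322.51 + $83.11 = $1,405.62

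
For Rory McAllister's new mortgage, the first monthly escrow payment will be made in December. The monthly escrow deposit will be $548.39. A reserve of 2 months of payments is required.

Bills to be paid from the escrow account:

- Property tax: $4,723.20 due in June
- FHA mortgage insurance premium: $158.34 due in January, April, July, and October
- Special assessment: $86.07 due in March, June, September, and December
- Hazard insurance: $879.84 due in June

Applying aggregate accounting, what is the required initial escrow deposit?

Cushion = 2 × $548.39 = $1,096.78
Trial balance (start $0, +$548.39 each month, − disbursements):
  Dec: +$548.39 − $86.07 → $462.32
  Jan: +$548.39 − $158.34 → $852.37
  Feb: +$548.39 → $1,400.76
  Mar: +$548.39 − $86.07 → $1,863.08
  Apr: +$548.39 − $158.34 → $2,253.13
  May: +$548.39 → $2,801.52
  Jun: +$548.39 − $5,689.11 → -$2,339.20
  Jul: +$548.39 − $158.34 → -$1,949.15
  Aug: +$548.39 → -$1,400.76
  Sep: +$548.39 − $86.07 → -$938.44
  Oct: +$548.39 − $158.34 → -$548.39
  Nov: +$548.39 → $0.00
Lowest trial balance = -$2,339.20 (Jun)
Initial deposit = cushion − low point = $1,096.78 − (-$2,339.20) = $3,435.98

$3,435.98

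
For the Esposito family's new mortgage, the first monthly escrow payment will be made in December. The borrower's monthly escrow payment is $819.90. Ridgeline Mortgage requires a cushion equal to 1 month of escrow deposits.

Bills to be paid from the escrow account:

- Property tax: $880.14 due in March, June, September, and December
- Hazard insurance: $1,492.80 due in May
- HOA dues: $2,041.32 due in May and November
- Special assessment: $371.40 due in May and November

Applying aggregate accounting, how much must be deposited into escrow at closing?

$1,626.54

Cushion = 1 × $819.90 = $819.90
Trial balance (start $0, +$819.90 each month, − disbursements):
  Dec: +$819.90 − $880.14 → -$60.24
  Jan: +$819.90 → $759.66
  Feb: +$819.90 → $1,579.56
  Mar: +$819.90 − $880.14 → $1,519.32
  Apr: +$819.90 → $2,339.22
  May: +$819.90 − $3,905.52 → -$746.40
  Jun: +$819.90 − $880.14 → -$806.64
  Jul: +$819.90 → $13.26
  Aug: +$819.90 → $833.16
  Sep: +$819.90 − $880.14 → $772.92
  Oct: +$819.90 → $1,592.82
  Nov: +$819.90 − $2,412.72 → $0.00
Lowest trial balance = -$806.64 (Jun)
Initial deposit = cushion − low point = $819.90 − (-$806.64) = $1,626.54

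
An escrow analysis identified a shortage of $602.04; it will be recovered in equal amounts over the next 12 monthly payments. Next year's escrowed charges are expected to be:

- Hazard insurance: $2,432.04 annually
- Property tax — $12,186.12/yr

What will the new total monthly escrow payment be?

$1,268.35

Hazard insurance — $2,432.04/yr
Property tax — $12,186.12/yr
Combined annual = $2,432.04 + $12,186.12 = $14,618.16
Monthly escrow = $14,618.16 / 12 = $1,218.18
Shortage per month = $602.04 / 12 = $50.17
New monthly escrow = $1,218.18 + $50.17 = $1,268.35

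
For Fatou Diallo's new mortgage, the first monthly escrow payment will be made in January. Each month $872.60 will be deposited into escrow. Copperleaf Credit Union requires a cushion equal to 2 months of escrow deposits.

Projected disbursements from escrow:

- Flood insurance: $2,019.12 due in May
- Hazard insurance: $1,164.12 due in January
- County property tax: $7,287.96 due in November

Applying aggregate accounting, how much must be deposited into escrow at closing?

Cushion = 2 × $872.60 = $1,745.20
Trial balance (start $0, +$872.60 each month, − disbursements):
  Jan: +$872.60 − $1,164.12 → -$291.52
  Feb: +$872.60 → $581.08
  Mar: +$872.60 → $1,453.68
  Apr: +$872.60 → $2,326.28
  May: +$872.60 − $2,019.12 → $1,179.76
  Jun: +$872.60 → $2,052.36
  Jul: +$872.60 → $2,924.96
  Aug: +$872.60 → $3,797.56
  Sep: +$872.60 → $4,670.16
  Oct: +$872.60 → $5,542.76
  Nov: +$872.60 − $7,287.96 → -$872.60
  Dec: +$872.60 → $0.00
Lowest trial balance = -$872.60 (Nov)
Initial deposit = cushion − low point = $1,745.20 − (-$872.60) = $2,617.80

$2,617.80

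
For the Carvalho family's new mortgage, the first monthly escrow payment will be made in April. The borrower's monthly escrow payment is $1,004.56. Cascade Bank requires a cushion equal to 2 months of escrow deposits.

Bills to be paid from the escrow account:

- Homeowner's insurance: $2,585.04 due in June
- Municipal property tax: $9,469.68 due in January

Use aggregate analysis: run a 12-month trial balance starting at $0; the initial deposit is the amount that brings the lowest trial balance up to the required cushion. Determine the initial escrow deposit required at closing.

$4,018.24

Cushion = 2 × $1,004.56 = $2,009.12
Trial balance (start $0, +$1,004.56 each month, − disbursements):
  Apr: +$1,004.56 → $1,004.56
  May: +$1,004.56 → $2,009.12
  Jun: +$1,004.56 − $2,585.04 → $428.64
  Jul: +$1,004.56 → $1,433.20
  Aug: +$1,004.56 → $2,437.76
  Sep: +$1,004.56 → $3,442.32
  Oct: +$1,004.56 → $4,446.88
  Nov: +$1,004.56 → $5,451.44
  Dec: +$1,004.56 → $6,456.00
  Jan: +$1,004.56 − $9,469.68 → -$2,009.12
  Feb: +$1,004.56 → -$1,004.56
  Mar: +$1,004.56 → $0.00
Lowest trial balance = -$2,009.12 (Jan)
Initial deposit = cushion − low point = $2,009.12 − (-$2,009.12) = $4,018.24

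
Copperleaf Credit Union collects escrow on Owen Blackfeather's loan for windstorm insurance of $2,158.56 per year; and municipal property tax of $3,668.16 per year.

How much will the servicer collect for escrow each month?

Windstorm insurance: $2,158.56
Municipal property tax: $3,668.16
Combined annual = $5,826.72
Monthly = $5,826.72 ÷ 12 = $485.56

$485.56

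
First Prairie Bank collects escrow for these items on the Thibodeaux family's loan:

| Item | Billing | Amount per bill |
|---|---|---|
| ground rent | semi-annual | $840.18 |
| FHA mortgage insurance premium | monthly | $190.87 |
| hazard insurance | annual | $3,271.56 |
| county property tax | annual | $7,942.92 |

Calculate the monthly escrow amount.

$1,265.44

Ground rent — $840.18 × 2 = $1,680.36
FHA mortgage insurance premium — $190.87 × 12 = $2,290.44
Hazard insurance — $3,271.56
County property tax — $7,942.92
Annual escrow total = $1,680.36 + $2,290.44 + $3,271.56 + $7,942.92 = $15,185.28
Base monthly escrow = $15,185.28 / 12 = $1,265.44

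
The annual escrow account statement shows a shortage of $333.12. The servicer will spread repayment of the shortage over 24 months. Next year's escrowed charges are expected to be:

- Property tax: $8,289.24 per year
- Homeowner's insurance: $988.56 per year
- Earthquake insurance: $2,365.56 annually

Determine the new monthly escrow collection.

$984.16

Property tax: $8,289.24 per year
Homeowner's insurance: $988.56 per year
Earthquake insurance: $2,365.56 per year
Total annual escrow = $8,289.24 + $988.56 + $2,365.56 = $11,643.36
Base monthly escrow = $11,643.36 / 12 = $970.28
Monthly shortage recovery: $333.12 ÷ 24 = $13.88
Adjusted monthly = $970.28 + $13.88 = $984.16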